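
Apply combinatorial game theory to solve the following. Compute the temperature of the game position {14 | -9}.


The game is {14 | -9}, a switch {a | b} with numbers a > b.
Cooling {a | b} by t gives {a - t | b + t}, which stops being hot when a - t = b + t, i.e. at t = (a - b)/2. So the temperature of a switch is (a - b)/2.
Temperature = (Left option - Right option) / 2
= (14 - (-9)) / 2
= 23 / 2
= 23/2

23/2


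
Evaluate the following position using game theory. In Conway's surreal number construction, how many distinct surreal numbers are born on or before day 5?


Day 0: {|} = 0 is born. Count = 1.
Day n: the number of surreal numbers born by day n is 2^(n+1) - 1.
By day 0: 2^1 - 1 = 1
By day 1: 2^2 - 1 = 3
By day 2: 2^3 - 1 = 7
By day 3: 2^4 - 1 = 15
By day 4: 2^5 - 1 = 31
By day 5: 2^6 - 1 = 63
By day 5: 63 surreal numbers.

63


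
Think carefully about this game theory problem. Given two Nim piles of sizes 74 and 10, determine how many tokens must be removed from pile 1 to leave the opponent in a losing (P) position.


Piles: 74 and 10
Current XOR: 74 XOR 10 = 64 (non-zero, so this is an N-position).
To make the XOR zero, we need to find a move that balances the piles.
For pile 1 (size 74): target = 74 XOR 64 = 10
We reduce pile 1 from 74 to 10.
Tokens removed: 74 - 10 = 64
Verification: 10 XOR 10 = 0

64


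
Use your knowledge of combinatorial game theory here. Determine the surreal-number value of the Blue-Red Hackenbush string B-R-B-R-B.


Edges (from ground): B-R-B-R-B
By Berlekamp's sign-expansion rule, a Blue-Red Hackenbush stalk has the value of the surreal number whose sign sequence is the edge sequence with B -> + and R -> -.
Sign sequence: +-+-+
Trace the sign expansion in the surreal number tree, starting from 0:
Edge 1: B (sign +) -> bounds (0, +inf), value = 1
Edge 2: R (sign -) -> bounds (0, 1), value = 1/2
Edge 3: B (sign +) -> bounds (1/2, 1), value = 3/4
Edge 4: R (sign -) -> bounds (1/2, 3/4), value = 5/8
Edge 5: B (sign +) -> bounds (5/8, 3/4), value = 11/16
Game value = 11/16

11/16


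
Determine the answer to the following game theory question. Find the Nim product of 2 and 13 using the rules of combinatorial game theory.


Nim multiplication is bilinear over XOR: (u XOR v) * w = (u*w) XOR (v*w).
So we split each operand into its bit components and XOR the pairwise Nim products.
2 = 2 (as XOR of powers of 2).
13 = 1 + 4 + 8 (as XOR of powers of 2).
Using the standard Nim-product table on single bits:
  2*2 = 3,   2*4 = 8,   2*8 = 12,
  4*4 = 6,   4*8 = 11,  8*8 = 13,
and  1*x = x (identity), k*l = l*k (commutative).
Pairwise Nim products:
  2 * 1 = 2
  2 * 4 = 8
  2 * 8 = 12
XOR them: 2 XOR 8 XOR 12 = 6.
Result: 2 * 13 = 6 (in Nim).

6


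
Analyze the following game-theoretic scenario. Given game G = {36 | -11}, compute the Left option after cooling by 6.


Original game: {36 | -11} (a switch {a | b} with a > b).
Cooling by t (for t below the temperature (a - b)/2 = 47/2) taxes each move by t: {a | b} cooled by t is {a - t | b + t}.
Cooling amount: t = 6
Cooled Left option: 36 - 6 = 30
Cooled Right option: -11 + 6 = -5
Cooled game: {30 | -5}
Left option = 30

30


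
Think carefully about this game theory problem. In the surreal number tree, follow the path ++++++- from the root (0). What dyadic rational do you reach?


Sign expansion: ++++++-
Rule: track bounds (lo, hi), initially (-inf, +inf). On '+', the current value becomes lo and we move to the simplest number in (value, hi): value + 1 if hi = +inf, otherwise the midpoint (value + hi)/2. On '-', the current value becomes hi and we move to value - 1 if lo = -inf, otherwise the midpoint (lo + value)/2.
Start at 0.
Step 1: sign = +, move right. Bounds: (0, +inf). Value = 1
Step 2: sign = +, move right. Bounds: (1, +inf). Value = 2
Step 3: sign = +, move right. Bounds: (2, +inf). Value = 3
Step 4: sign = +, move right. Bounds: (3, +inf). Value = 4
Step 5: sign = +, move right. Bounds: (4, +inf). Value = 5
Step 6: sign = +, move right. Bounds: (5, +inf). Value = 6
Step 7: sign = -, move left. Bounds: (5, 6). Value = 11/2
The surreal number with sign expansion ++++++- is 11/2.

11/2


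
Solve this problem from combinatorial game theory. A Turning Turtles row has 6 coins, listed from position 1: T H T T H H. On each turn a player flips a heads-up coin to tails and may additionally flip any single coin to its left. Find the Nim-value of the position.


Coins: T H T T H H
Key fact: a single head at position k behaves exactly like a Nim heap of size k (turning it to T and optionally flipping a coin at j < k corresponds to moving the heap from k to j, or to 0), and heads combine as a disjunctive sum (two heads at the same place would cancel, matching j XOR j = 0). So the Nim-value is the XOR of the 1-indexed positions of the heads.
Face-up positions (1-indexed): [2, 5, 6]
XOR 0 with 2: 0 XOR 2 = 2
XOR 2 with 5: 2 XOR 5 = 7
XOR 7 with 6: 7 XOR 6 = 1
Nim-value = 1

1


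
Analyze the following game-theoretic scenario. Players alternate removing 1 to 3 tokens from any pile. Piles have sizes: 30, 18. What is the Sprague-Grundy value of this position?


Subtraction set: {1, 2, 3}
For this subtraction set, G(n) = n mod 4 (period = max + 1 = 4).
Pile 1 (size 30): G(30) = 30 mod 4 = 2
Pile 2 (size 18): G(18) = 18 mod 4 = 2
Total Grundy value = XOR of all: 2 XOR 2 = 0

0


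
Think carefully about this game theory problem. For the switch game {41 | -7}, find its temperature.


The game is {41 | -7}, a switch {a | b} with numbers a > b.
Cooling {a | b} by t gives {a - t | b + t}, which stops being hot when a - t = b + t, i.e. at t = (a - b)/2. So the temperature of a switch is (a - b)/2.
Temperature = (Left option - Right option) / 2
= (41 - (-7)) / 2
= 48 / 2
= 24

24


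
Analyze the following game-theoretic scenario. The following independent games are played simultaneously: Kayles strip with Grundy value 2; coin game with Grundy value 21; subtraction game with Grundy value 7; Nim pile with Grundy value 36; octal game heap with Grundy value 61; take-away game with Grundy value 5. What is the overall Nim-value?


By the Sprague-Grundy theorem, the Grundy value of a sum of games is the XOR of individual Grundy values.
Kayles strip: Grundy value = 2. Running XOR: 0 XOR 2 = 2
coin game: Grundy value = 21. Running XOR: 2 XOR 21 = 23
subtraction game: Grundy value = 7. Running XOR: 23 XOR 7 = 16
Nim pile: Grundy value = 36. Running XOR: 16 XOR 36 = 52
octal game heap: Grundy value = 61. Running XOR: 52 XOR 61 = 9
take-away game: Grundy value = 5. Running XOR: 9 XOR 5 = 12
The combined Grundy value is 12.

12


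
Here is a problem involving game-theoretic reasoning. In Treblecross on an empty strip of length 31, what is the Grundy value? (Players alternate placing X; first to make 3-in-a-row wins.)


Treblecross: place X on empty cells; 3-in-a-row wins.
Playing within two cells of an existing X lets the opponent win at once, so sensible play treats the cells i-2..i+2 around each X as dead. The player left with no safe cell loses, so this is a normal-play take-away game on strips of safe cells.
Placing X at cell i (0-indexed) of a strip of k safe cells leaves independent strips of sizes max(0, i-2) and max(0, k-i-3). Hence G(k) = mex{ G(max(0,i-2)) XOR G(max(0,k-i-3)) : 0 <= i < k }, with G(0) = 0.
G(1): splits (0,0):0^0=0 -> mex({0}) = 1
G(2): splits (0,0):0^0=0 -> mex({0}) = 1
G(3): splits (0,0):0^0=0 -> mex({0}) = 1
G(4): splits (0,1):0^1=1 (0,0):0^0=0 -> mex({0, 1}) = 2
G(5): splits (0,2):0^1=1 (0,1):0^1=1 (0,0):0^0=0 -> mex({0, 1}) = 2
G(6) = mex({1}) = 0
G(7) = mex({0, 1, 2}) = 3
G(8) = mex({0, 1, 2}) = 3
G(9) = mex({0, 2}) = 1
G(10) = mex({0, 2, 3}) = 1
G(11) = mex({0, 3}) = 1
G(12) = mex({1, 3}) = 0
G(13) = mex({0, 1, 2, 3}) = 4
G(14) = mex({0, 1, 2}) = 3
G(15) = mex({0, 1, 2}) = 3
G(16) = mex({0, 1, 2, 4}) = 3
G(17) = mex({0, 1, 3, 4}) = 2
G(18) = mex({0, 1, 3, 4}) = 2
G(19) = mex({0, 1, 3, 5}) = 2
G(20) = mex({0, 1, 2, 3, 5}) = 4
G(21) = mex({0, 1, 2, 3, 5}) = 4
G(22) = mex({1, 2, 6}) = 0
G(23) = mex({0, 1, 2, 3, 4, 6}) = 5
G(24) = mex({0, 1, 2, 3, 4}) = 5
G(25) = mex({0, 1, 3, 4, 7}) = 2
G(26) = mex({0, 1, 3, 4, 5, 7}) = 2
G(27) = mex({0, 1, 3, 5}) = 2
G(28) = mex({0, 1, 2, 5}) = 3
G(29) = mex({0, 1, 2, 4, 5, 6}) = 3
G(30) = mex({1, 2, 4, 6}) = 0
G(31) = mex({0, 1, 2, 3, 4, 6}) = 5
Therefore G(31) = 5.

5


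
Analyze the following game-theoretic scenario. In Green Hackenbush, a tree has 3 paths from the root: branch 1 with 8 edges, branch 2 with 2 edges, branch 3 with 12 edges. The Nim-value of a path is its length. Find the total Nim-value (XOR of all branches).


The tree has 3 branches from the ground vertex.
In Green Hackenbush, the Nim-value of a simple path of length k is k.
Branch 1: length 8, Nim-value = 8
Branch 2: length 2, Nim-value = 2
Branch 3: length 12, Nim-value = 12
Total Nim-value = XOR of all branch values:
0 XOR 8 = 8
8 XOR 2 = 10
10 XOR 12 = 6
Nim-value of the tree = 6

6


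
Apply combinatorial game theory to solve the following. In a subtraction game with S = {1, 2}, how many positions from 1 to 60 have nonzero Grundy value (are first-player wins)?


Subtraction set S = {1, 2}, so G(n) = n mod 3.
G(n) = 0 when n is a multiple of 3.
Multiples of 3 in [1, 60]: 20
N-positions (nonzero Grundy) = 60 - 20 = 40

40


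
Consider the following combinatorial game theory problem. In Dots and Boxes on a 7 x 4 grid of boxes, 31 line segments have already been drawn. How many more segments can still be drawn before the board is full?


Grid: 7 x 4 boxes, i.e. 8 rows and 5 columns of dots.
Horizontal edges: (rows + 1) * cols = 8 * 4 = 32
Vertical edges: rows * (cols + 1) = 7 * 5 = 35
Total edges: 32 + 35 = 67
Edges drawn: 31
Remaining: 67 - 31 = 36

36


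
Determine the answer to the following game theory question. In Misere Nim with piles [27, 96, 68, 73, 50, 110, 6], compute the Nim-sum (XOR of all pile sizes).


We need the XOR (exclusive or) of all pile sizes.
After XOR-ing pile 1 (size 27): 0 XOR 27 = 27
After XOR-ing pile 2 (size 96): 27 XOR 96 = 123
After XOR-ing pile 3 (size 68): 123 XOR 68 = 63
After XOR-ing pile 4 (size 73): 63 XOR 73 = 118
After XOR-ing pile 5 (size 50): 118 XOR 50 = 68
After XOR-ing pile 6 (size 110): 68 XOR 110 = 42
After XOR-ing pile 7 (size 6): 42 XOR 6 = 44
The Nim-value of this position is 44.

44


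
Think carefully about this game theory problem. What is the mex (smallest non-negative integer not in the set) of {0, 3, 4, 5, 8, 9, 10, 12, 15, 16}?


Set = {0, 3, 4, 5, 8, 9, 10, 12, 15, 16}
0 is in the set.
1 is NOT in the set. This is the mex.
mex = 1

1


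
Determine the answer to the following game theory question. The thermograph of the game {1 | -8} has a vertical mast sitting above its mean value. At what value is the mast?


Game = {1 | -8}, a switch {a | b} with numbers a > b.
Its thermograph has left wall a - t and right wall b + t, which meet at t = (a - b)/2, where both equal (a + b)/2. So the mast (mean value) is at (a + b)/2.
Mean = (1 + (-8))/2 = -7/2 = -7/2

-7/2


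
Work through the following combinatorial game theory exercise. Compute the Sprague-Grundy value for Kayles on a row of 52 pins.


Kayles: a move removes 1 or 2 adjacent pins from a contiguous row.
Removing pins from a row of k leaves two independent rows (a, b) with a + b = k - 1 (one pin) or a + b = k - 2 (two pins); an end removal gives a = 0.
By Sprague-Grundy, G(k) = mex{ G(a) XOR G(b) } over all these splits. G(0) = 0.
G(1): splits (0,0):0^0=0 -> mex({0}) = 1
G(2): splits (0,1):0^1=1 (0,0):0^0=0 -> mex({0, 1}) = 2
G(3): splits (0,2):0^2=2 (1,1):1^1=0 (0,1):0^1=1 -> mex({0, 1, 2}) = 3
G(4): splits (0,3):0^3=3 (1,2):1^2=3 (0,2):0^2=2 (1,1):1^1=0 -> mex({0, 2, 3}) = 1
G(5): splits (0,4):0^1=1 (1,3):1^3=2 (2,2):2^2=0 (0,3):0^3=3 (1,2):1^2=3 -> mex({0, 1, 2, 3}) = 4
G(6) = mex({0, 1, 2, 4}) = 3
G(7) = mex({0, 1, 3, 4, 5}) = 2
G(8) = mex({0, 2, 3, 5, 6}) = 1
G(9) = mex({0, 1, 2, 3, 6, 7}) = 4
G(10) = mex({0, 1, 3, 4, 5, 7}) = 2
G(11) = mex({0, 1, 2, 3, 4, 5}) = 6
G(12) = mex({0, 1, 2, 3, 5, 6, 7}) = 4
G(13) = mex({0, 2, 3, 4, 6, 7}) = 1
G(14) = mex({0, 1, 4, 5, 6, 7}) = 2
G(15) = mex({0, 1, 2, 3, 4, 5, 6}) = 7
G(16) = mex({0, 2, 3, 5, 6, 7}) = 1
G(17) = mex({0, 1, 2, 3, 5, 6, 7}) = 4
G(18) = mex({0, 1, 2, 4, 5, 6}) = 3
G(19) = mex({0, 1, 3, 4, 5, 7}) = 2
G(20) = mex({0, 2, 3, 4, 5, 6, 7}) = 1
G(21) = mex({0, 1, 2, 3, 5, 6, 7}) = 4
G(22) = mex({0, 1, 2, 3, 4, 5, 7}) = 6
G(23) = mex({0, 1, 2, 3, 4, 5, 6}) = 7
G(24) = mex({0, 1, 2, 3, 5, 6, 7}) = 4
G(25) = mex({0, 2, 3, 4, 6, 7}) = 1
G(26) = mex({0, 1, 3, 4, 5, 6, 7}) = 2
G(27) = mex({0, 1, 2, 3, 4, 5, 6, 7}) = 8
G(28) = mex({0, 1, 2, 3, 4, 6, 7, 8}) = 5
G(29) = mex({0, 1, 2, 3, 5, 6, 7, 8, 9}) = 4
G(30) = mex({0, 1, 2, 3, 4, 5, 6, 9, 10}) = 7
G(31) = mex({0, 1, 3, 4, 5, 7, 10, 11}) = 2
G(32) = mex({0, 2, 3, 4, 5, 6, 7, 9, 11}) = 1
G(33) = mex({0, 1, 2, 3, 4, 5, 6, 7, 9, 12}) = 8
G(34) = mex({0, 1, 2, 3, 4, 5, 7, 8, 11, 12}) = 6
G(35) = mex({0, 1, 2, 3, 4, 5, 6, 8, 9, 10, 11}) = 7
G(36) = mex({0, 1, 2, 3, 5, 6, 7, 9, 10}) = 4
G(37) = mex({0, 2, 3, 4, 6, 7, 9, 10, 11, 12}) = 1
G(38) = mex({0, 1, 3, 4, 5, 6, 7, 9, 10, 11, 12}) = 2
G(39) = mex({0, 1, 2, 4, 5, 6, 7, 9, 10, 12, 14}) = 3
G(40) = mex({0, 2, 3, 4, 6, 7, 11, 12, 14}) = 1
G(41) = mex({0, 1, 2, 3, 5, 6, 7, 9, 10, 11, 12}) = 4
G(42) = mex({0, 1, 2, 3, 4, 5, 6, 9, 10}) = 7
G(43) = mex({0, 1, 3, 4, 5, 7, 9, 10, 12, 15}) = 2
G(44) = mex({0, 2, 3, 4, 5, 6, 7, 9, 10, 12, 15}) = 1
G(45) = mex({0, 1, 2, 3, 4, 5, 6, 7, 9, 10, 12, 14}) = 8
G(46) = mex({0, 1, 3, 4, 5, 7, 8, 11, 12, 14}) = 2
G(47) = mex({0, 1, 2, 3, 4, 5, 6, 8, 9, 10, 11, 12}) = 7
G(48) = mex({0, 1, 2, 3, 5, 6, 7, 9, 10}) = 4
G(49) = mex({0, 2, 3, 4, 6, 7, 9, 10, 11, 12, 15}) = 1
G(50) = mex({0, 1, 4, 5, 6, 7, 9, 11, 12, 14, 15}) = 2
G(51) = mex({0, 1, 2, 3, 4, 5, 6, 7, 9, 12, 14, 15}) = 8
G(52) = mex({0, 2, 3, 4, 5, 6, 7, 8, 11, 12, 15}) = 1
Therefore G(52) = 1.

1


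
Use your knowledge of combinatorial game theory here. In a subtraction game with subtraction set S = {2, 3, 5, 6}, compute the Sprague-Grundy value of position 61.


The subtraction set is S = {2, 3, 5, 6}.
G(k) = mex{ G(k - s) : s in S, s <= k }. We compute iteratively: G(0) = 0.
G(1) = mex({}) = 0
G(2) = mex({0}) = 1
G(3) = mex({0}) = 1
G(4) = mex({0, 1}) = 2
G(5) = mex({0, 1}) = 2
G(6) = mex({0, 1, 2}) = 3
G(7) = mex({0, 1, 2}) = 3
G(8) = mex({1, 2, 3}) = 0
G(9) = mex({1, 2, 3}) = 0
G(10) = mex({0, 2, 3}) = 1
G(11) = mex({0, 2, 3}) = 1
G(12) = mex({0, 1, 3}) = 2
G(13) = mex({0, 1, 3}) = 2
Observe that G(8)..G(13) = 0, 0, 1, 1, 2, 2 repeats G(0)..G(5) = 0, 0, 1, 1, 2, 2.
For k >= max(S) = 6, G(k) is determined by the previous 6 values G(k-6)..G(k-1); a window of 6 consecutive values has recurred shifted by 8, so by induction G(k + 8) = G(k) for all k >= 0: the sequence is periodic from the start with period 8.
One period: G(0..7) = 0, 0, 1, 1, 2, 2, 3, 3.
61 mod 8 = 5, so G(61) = G(5) = 2.

2


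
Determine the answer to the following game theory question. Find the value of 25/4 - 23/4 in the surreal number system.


x = 25/4, y = 23/4
Converting to common denominator: 4
x = 25/4, y = 23/4
x - y = 25/4 - 23/4 = 1/2

1/2


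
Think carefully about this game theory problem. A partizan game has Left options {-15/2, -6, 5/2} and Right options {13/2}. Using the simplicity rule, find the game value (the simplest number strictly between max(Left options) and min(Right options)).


Left options: {-15/2, -6, 5/2}, max = 5/2
Right options: {13/2}, min = 13/2
All options are numbers and max(Left) < min(Right), so by the simplicity theorem the value is the simplest (earliest-born) number strictly between 5/2 and 13/2.
Integers 3 through 6 all lie strictly between 5/2 and 13/2.
Among integers, the simplest (lowest birthday = smallest |n|; 0 is born on day 0, +-n on day n) is 3.
No non-integer in the interval can be simpler: if x is a non-integer in the interval, then floor(x) or ceil(x) also lies in the interval (the interval contains an integer), and both are proper prefixes of x's sign expansion, i.e. born earlier. So the game value is 3.
Game value = 3

3


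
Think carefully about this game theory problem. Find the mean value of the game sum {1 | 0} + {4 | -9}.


G1 = {1 | 0}, G2 = {4 | -9}
Each is a switch {a | b} with numbers a > b; its mean value is (a + b)/2, and mean value is additive over game sums: m(G1 + G2) = m(G1) + m(G2).
Mean of G1 = (1 + (0))/2 = 1/2 = 1/2
Mean of G2 = (4 + (-9))/2 = -5/2 = -5/2
Mean of G1 + G2 = 1/2 + -5/2 = -2

-2


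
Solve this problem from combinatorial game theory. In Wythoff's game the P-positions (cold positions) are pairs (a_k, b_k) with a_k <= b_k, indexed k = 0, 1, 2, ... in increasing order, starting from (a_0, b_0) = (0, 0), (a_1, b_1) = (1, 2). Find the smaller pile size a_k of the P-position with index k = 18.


By Wythoff's theorem, a_k = floor(k * phi) and b_k = floor(k * phi^2) = a_k + k, where phi = (1 + sqrt(5))/2 is the golden ratio.
phi = (1 + sqrt(5))/2 = 1.618034
k = 18
k * phi = 18 * 1.618034 = 29.124612
a_18 = floor(k * phi) = 29

29


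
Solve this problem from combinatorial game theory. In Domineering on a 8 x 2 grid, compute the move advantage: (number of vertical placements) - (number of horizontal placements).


Board is 8 x 2 (rows x cols).
Left (vertical) placements: (rows-1) * cols = 7 * 2 = 14
Right (horizontal) placements: rows * (cols-1) = 8 * 1 = 8
Advantage = Left - Right = 14 - 8 = 6

6


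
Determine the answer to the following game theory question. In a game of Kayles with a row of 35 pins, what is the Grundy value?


Kayles: a move removes 1 or 2 adjacent pins from a contiguous row.
Removing pins from a row of k leaves two independent rows (a, b) with a + b = k - 1 (one pin) or a + b = k - 2 (two pins); an end removal gives a = 0.
By Sprague-Grundy, G(k) = mex{ G(a) XOR G(b) } over all these splits. G(0) = 0.
G(1): splits (0,0):0^0=0 -> mex({0}) = 1
G(2): splits (0,1):0^1=1 (0,0):0^0=0 -> mex({0, 1}) = 2
G(3): splits (0,2):0^2=2 (1,1):1^1=0 (0,1):0^1=1 -> mex({0, 1, 2}) = 3
G(4): splits (0,3):0^3=3 (1,2):1^2=3 (0,2):0^2=2 (1,1):1^1=0 -> mex({0, 2, 3}) = 1
G(5): splits (0,4):0^1=1 (1,3):1^3=2 (2,2):2^2=0 (0,3):0^3=3 (1,2):1^2=3 -> mex({0, 1, 2, 3}) = 4
G(6) = mex({0, 1, 2, 4}) = 3
G(7) = mex({0, 1, 3, 4, 5}) = 2
G(8) = mex({0, 2, 3, 5, 6}) = 1
G(9) = mex({0, 1, 2, 3, 6, 7}) = 4
G(10) = mex({0, 1, 3, 4, 5, 7}) = 2
G(11) = mex({0, 1, 2, 3, 4, 5}) = 6
G(12) = mex({0, 1, 2, 3, 5, 6, 7}) = 4
G(13) = mex({0, 2, 3, 4, 6, 7}) = 1
G(14) = mex({0, 1, 4, 5, 6, 7}) = 2
G(15) = mex({0, 1, 2, 3, 4, 5, 6}) = 7
G(16) = mex({0, 2, 3, 5, 6, 7}) = 1
G(17) = mex({0, 1, 2, 3, 5, 6, 7}) = 4
G(18) = mex({0, 1, 2, 4, 5, 6}) = 3
G(19) = mex({0, 1, 3, 4, 5, 7}) = 2
G(20) = mex({0, 2, 3, 4, 5, 6, 7}) = 1
G(21) = mex({0, 1, 2, 3, 5, 6, 7}) = 4
G(22) = mex({0, 1, 2, 3, 4, 5, 7}) = 6
G(23) = mex({0, 1, 2, 3, 4, 5, 6}) = 7
G(24) = mex({0, 1, 2, 3, 5, 6, 7}) = 4
G(25) = mex({0, 2, 3, 4, 6, 7}) = 1
G(26) = mex({0, 1, 3, 4, 5, 6, 7}) = 2
G(27) = mex({0, 1, 2, 3, 4, 5, 6, 7}) = 8
G(28) = mex({0, 1, 2, 3, 4, 6, 7, 8}) = 5
G(29) = mex({0, 1, 2, 3, 5, 6, 7, 8, 9}) = 4
G(30) = mex({0, 1, 2, 3, 4, 5, 6, 9, 10}) = 7
G(31) = mex({0, 1, 3, 4, 5, 7, 10, 11}) = 2
G(32) = mex({0, 2, 3, 4, 5, 6, 7, 9, 11}) = 1
G(33) = mex({0, 1, 2, 3, 4, 5, 6, 7, 9, 12}) = 8
G(34) = mex({0, 1, 2, 3, 4, 5, 7, 8, 11, 12}) = 6
G(35) = mex({0, 1, 2, 3, 4, 5, 6, 8, 9, 10, 11}) = 7
Therefore G(35) = 7.

7


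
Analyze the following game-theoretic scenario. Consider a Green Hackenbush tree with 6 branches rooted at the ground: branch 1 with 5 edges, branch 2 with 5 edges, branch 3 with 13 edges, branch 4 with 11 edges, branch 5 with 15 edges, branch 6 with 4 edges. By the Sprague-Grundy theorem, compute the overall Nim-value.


The tree has 6 branches from the ground vertex.
In Green Hackenbush, the Nim-value of a simple path of length k is k.
Branch 1: length 5, Nim-value = 5
Branch 2: length 5, Nim-value = 5
Branch 3: length 13, Nim-value = 13
Branch 4: length 11, Nim-value = 11
Branch 5: length 15, Nim-value = 15
Branch 6: length 4, Nim-value = 4
Total Nim-value = XOR of all branch values:
0 XOR 5 = 5
5 XOR 5 = 0
0 XOR 13 = 13
13 XOR 11 = 6
6 XOR 15 = 9
9 XOR 4 = 13
Nim-value of the tree = 13

13


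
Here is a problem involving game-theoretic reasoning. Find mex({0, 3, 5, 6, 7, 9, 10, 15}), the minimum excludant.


Set = {0, 3, 5, 6, 7, 9, 10, 15}
0 is in the set.
1 is NOT in the set. This is the mex.
mex = 1

1


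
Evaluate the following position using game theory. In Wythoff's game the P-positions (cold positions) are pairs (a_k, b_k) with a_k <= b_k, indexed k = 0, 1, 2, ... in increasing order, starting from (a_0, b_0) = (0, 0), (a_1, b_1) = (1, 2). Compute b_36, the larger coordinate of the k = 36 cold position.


By Wythoff's theorem, a_k = floor(k * phi) and b_k = floor(k * phi^2) = a_k + k, where phi = (1 + sqrt(5))/2 is the golden ratio.
phi = (1 + sqrt(5))/2 = 1.618034
phi^2 = phi + 1 = 2.618034
k = 36
k * phi^2 = 36 * 2.618034 = 94.249224
b_36 = floor(k * phi^2) = 94 (check: a_36 + k = 58 + 36 = 94)

94


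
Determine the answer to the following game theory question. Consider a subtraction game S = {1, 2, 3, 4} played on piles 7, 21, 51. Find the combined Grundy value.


Subtraction set: {1, 2, 3, 4}
For this subtraction set, G(n) = n mod 5 (period = max + 1 = 5).
Pile 1 (size 7): G(7) = 7 mod 5 = 2
Pile 2 (size 21): G(21) = 21 mod 5 = 1
Pile 3 (size 51): G(51) = 51 mod 5 = 1
Total Grundy value = XOR of all: 2 XOR 1 XOR 1 = 2

2


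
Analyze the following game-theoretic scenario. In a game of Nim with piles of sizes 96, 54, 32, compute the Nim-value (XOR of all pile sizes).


We need the XOR (exclusive or) of all pile sizes.
After XOR-ing pile 1 (size 96): 0 XOR 96 = 96
After XOR-ing pile 2 (size 54): 96 XOR 54 = 86
After XOR-ing pile 3 (size 32): 86 XOR 32 = 118
The Nim-value of this position is 118.

118


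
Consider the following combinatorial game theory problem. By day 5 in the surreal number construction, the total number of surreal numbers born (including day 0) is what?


Day 0: {|} = 0 is born. Count = 1.
Day n: the number of surreal numbers born by day n is 2^(n+1) - 1.
By day 0: 2^1 - 1 = 1
By day 1: 2^2 - 1 = 3
By day 2: 2^3 - 1 = 7
By day 3: 2^4 - 1 = 15
By day 4: 2^5 - 1 = 31
By day 5: 2^6 - 1 = 63
By day 5: 63 surreal numbers.

63


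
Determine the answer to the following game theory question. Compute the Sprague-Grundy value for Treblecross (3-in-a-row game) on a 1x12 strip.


Treblecross: place X on empty cells; 3-in-a-row wins.
Playing within two cells of an existing X lets the opponent win at once, so sensible play treats the cells i-2..i+2 around each X as dead. The player left with no safe cell loses, so this is a normal-play take-away game on strips of safe cells.
Placing X at cell i (0-indexed) of a strip of k safe cells leaves independent strips of sizes max(0, i-2) and max(0, k-i-3). Hence G(k) = mex{ G(max(0,i-2)) XOR G(max(0,k-i-3)) : 0 <= i < k }, with G(0) = 0.
G(1): splits (0,0):0^0=0 -> mex({0}) = 1
G(2): splits (0,0):0^0=0 -> mex({0}) = 1
G(3): splits (0,0):0^0=0 -> mex({0}) = 1
G(4): splits (0,1):0^1=1 (0,0):0^0=0 -> mex({0, 1}) = 2
G(5): splits (0,2):0^1=1 (0,1):0^1=1 (0,0):0^0=0 -> mex({0, 1}) = 2
G(6) = mex({1}) = 0
G(7) = mex({0, 1, 2}) = 3
G(8) = mex({0, 1, 2}) = 3
G(9) = mex({0, 2}) = 1
G(10) = mex({0, 2, 3}) = 1
G(11) = mex({0, 3}) = 1
G(12) = mex({1, 3}) = 0
Therefore G(12) = 0.

0


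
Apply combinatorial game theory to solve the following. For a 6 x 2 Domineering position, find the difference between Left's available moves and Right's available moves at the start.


Board is 6 x 2 (rows x cols).
Left (vertical) placements: (rows-1) * cols = 5 * 2 = 10
Right (horizontal) placements: rows * (cols-1) = 6 * 1 = 6
Advantage = Left - Right = 10 - 6 = 4

4


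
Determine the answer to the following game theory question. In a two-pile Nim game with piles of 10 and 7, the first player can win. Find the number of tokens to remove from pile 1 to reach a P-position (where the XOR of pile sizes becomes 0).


Piles: 10 and 7
Current XOR: 10 XOR 7 = 13 (non-zero, so this is an N-position).
To make the XOR zero, we need to find a move that balances the piles.
For pile 1 (size 10): target = 10 XOR 13 = 7
We reduce pile 1 from 10 to 7.
Tokens removed: 10 - 7 = 3
Verification: 7 XOR 7 = 0

3


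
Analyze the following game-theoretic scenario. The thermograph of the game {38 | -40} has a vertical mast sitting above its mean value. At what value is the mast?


Game = {38 | -40}, a switch {a | b} with numbers a > b.
Its thermograph has left wall a - t and right wall b + t, which meet at t = (a - b)/2, where both equal (a + b)/2. So the mast (mean value) is at (a + b)/2.
Mean = (38 + (-40))/2 = -2/2 = -1

-1


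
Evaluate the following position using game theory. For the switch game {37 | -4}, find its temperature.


The game is {37 | -4}, a switch {a | b} with numbers a > b.
Cooling {a | b} by t gives {a - t | b + t}, which stops being hot when a - t = b + t, i.e. at t = (a - b)/2. So the temperature of a switch is (a - b)/2.
Temperature = (Left option - Right option) / 2
= (37 - (-4)) / 2
= 41 / 2
= 41/2

41/2


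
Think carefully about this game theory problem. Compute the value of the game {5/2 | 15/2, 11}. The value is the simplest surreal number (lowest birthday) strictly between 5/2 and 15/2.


Left options: {5/2}, max = 5/2
Right options: {15/2, 11}, min = 15/2
All options are numbers and max(Left) < min(Right), so by the simplicity theorem the value is the simplest (earliest-born) number strictly between 5/2 and 15/2.
Integers 3 through 7 all lie strictly between 5/2 and 15/2.
Among integers, the simplest (lowest birthday = smallest |n|; 0 is born on day 0, +-n on day n) is 3.
No non-integer in the interval can be simpler: if x is a non-integer in the interval, then floor(x) or ceil(x) also lies in the interval (the interval contains an integer), and both are proper prefixes of x's sign expansion, i.e. born earlier. So the game value is 3.
Game value = 3

3


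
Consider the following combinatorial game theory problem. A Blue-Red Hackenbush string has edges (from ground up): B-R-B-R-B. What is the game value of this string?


Edges (from ground): B-R-B-R-B
By Berlekamp's sign-expansion rule, a Blue-Red Hackenbush stalk has the value of the surreal number whose sign sequence is the edge sequence with B -> + and R -> -.
Sign sequence: +-+-+
Trace the sign expansion in the surreal number tree, starting from 0:
Edge 1: B (sign +) -> bounds (0, +inf), value = 1
Edge 2: R (sign -) -> bounds (0, 1), value = 1/2
Edge 3: B (sign +) -> bounds (1/2, 1), value = 3/4
Edge 4: R (sign -) -> bounds (1/2, 3/4), value = 5/8
Edge 5: B (sign +) -> bounds (5/8, 3/4), value = 11/16
Game value = 11/16

11/16


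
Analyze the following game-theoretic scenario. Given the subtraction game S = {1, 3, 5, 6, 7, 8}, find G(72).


The subtraction set is S = {1, 3, 5, 6, 7, 8}.
G(k) = mex{ G(k - s) : s in S, s <= k }. We compute iteratively: G(0) = 0.
G(1) = mex({0}) = 1
G(2) = mex({1}) = 0
G(3) = mex({0}) = 1
G(4) = mex({1}) = 0
G(5) = mex({0}) = 1
G(6) = mex({0, 1}) = 2
G(7) = mex({0, 1, 2}) = 3
G(8) = mex({0, 1, 3}) = 2
G(9) = mex({0, 1, 2}) = 3
G(10) = mex({0, 1, 3}) = 2
G(11) = mex({0, 1, 2}) = 3
G(12) = mex({0, 1, 2, 3}) = 4
G(13) = mex({1, 2, 3, 4}) = 0
G(14) = mex({0, 2, 3}) = 1
G(15) = mex({1, 2, 3, 4}) = 0
G(16) = mex({0, 2, 3}) = 1
G(17) = mex({1, 2, 3, 4}) = 0
G(18) = mex({0, 2, 3, 4}) = 1
G(19) = mex({0, 1, 3, 4}) = 2
G(20) = mex({0, 1, 2, 4}) = 3
Observe that G(13)..G(20) = 0, 1, 0, 1, 0, 1, 2, 3 repeats G(0)..G(7) = 0, 1, 0, 1, 0, 1, 2, 3.
For k >= max(S) = 8, G(k) is determined by the previous 8 values G(k-8)..G(k-1); a window of 8 consecutive values has recurred shifted by 13, so by induction G(k + 13) = G(k) for all k >= 0: the sequence is periodic from the start with period 13.
One period: G(0..12) = 0, 1, 0, 1, 0, 1, 2, 3, 2, 3, 2, 3, 4.
72 mod 13 = 7, so G(72) = G(7) = 3.

3


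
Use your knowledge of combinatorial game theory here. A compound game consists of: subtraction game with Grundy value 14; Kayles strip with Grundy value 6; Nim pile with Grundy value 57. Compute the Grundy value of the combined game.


By the Sprague-Grundy theorem, the Grundy value of a sum of games is the XOR of individual Grundy values.
subtraction game: Grundy value = 14. Running XOR: 0 XOR 14 = 14
Kayles strip: Grundy value = 6. Running XOR: 14 XOR 6 = 8
Nim pile: Grundy value = 57. Running XOR: 8 XOR 57 = 49
The combined Grundy value is 49.

49


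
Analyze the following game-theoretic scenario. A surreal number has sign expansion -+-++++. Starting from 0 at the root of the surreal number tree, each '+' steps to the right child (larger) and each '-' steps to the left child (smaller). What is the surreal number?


Sign expansion: -+-++++
Rule: track bounds (lo, hi), initially (-inf, +inf). On '+', the current value becomes lo and we move to the simplest number in (value, hi): value + 1 if hi = +inf, otherwise the midpoint (value + hi)/2. On '-', the current value becomes hi and we move to value - 1 if lo = -inf, otherwise the midpoint (lo + value)/2.
Start at 0.
Step 1: sign = -, move left. Bounds: (-inf, 0). Value = -1
Step 2: sign = +, move right. Bounds: (-1, 0). Value = -1/2
Step 3: sign = -, move left. Bounds: (-1, -1/2). Value = -3/4
Step 4: sign = +, move right. Bounds: (-3/4, -1/2). Value = -5/8
Step 5: sign = +, move right. Bounds: (-5/8, -1/2). Value = -9/16
Step 6: sign = +, move right. Bounds: (-9/16, -1/2). Value = -17/32
Step 7: sign = +, move right. Bounds: (-17/32, -1/2). Value = -33/64
The surreal number with sign expansion -+-++++ is -33/64.

-33/64


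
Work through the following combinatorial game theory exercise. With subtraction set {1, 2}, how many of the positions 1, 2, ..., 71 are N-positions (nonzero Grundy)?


Subtraction set S = {1, 2}, so G(n) = n mod 3.
G(n) = 0 when n is a multiple of 3.
Multiples of 3 in [1, 71]: 23
N-positions (nonzero Grundy) = 71 - 23 = 48

48


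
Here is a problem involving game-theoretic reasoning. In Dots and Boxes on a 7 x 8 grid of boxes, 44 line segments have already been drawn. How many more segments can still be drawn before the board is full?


Grid: 7 x 8 boxes, i.e. 8 rows and 9 columns of dots.
Horizontal edges: (rows + 1) * cols = 8 * 8 = 64
Vertical edges: rows * (cols + 1) = 7 * 9 = 63
Total edges: 64 + 63 = 127
Edges drawn: 44
Remaining: 127 - 44 = 83

83


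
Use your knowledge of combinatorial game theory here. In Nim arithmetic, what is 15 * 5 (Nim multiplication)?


Nim multiplication is bilinear over XOR: (u XOR v) * w = (u*w) XOR (v*w).
So we split each operand into its bit components and XOR the pairwise Nim products.
15 = 1 + 2 + 4 + 8 (as XOR of powers of 2).
5 = 1 + 4 (as XOR of powers of 2).
Using the standard Nim-product table on single bits:
  2*2 = 3,   2*4 = 8,   2*8 = 12,
  4*4 = 6,   4*8 = 11,  8*8 = 13,
and  1*x = x (identity), k*l = l*k (commutative).
Pairwise Nim products:
  1 * 1 = 1
  1 * 4 = 4
  2 * 1 = 2
  2 * 4 = 8
  4 * 1 = 4
  4 * 4 = 6
  8 * 1 = 8
  8 * 4 = 11
XOR them: 1 XOR 4 XOR 2 XOR 8 XOR 4 XOR 6 XOR 8 XOR 11 = 14.
Result: 15 * 5 = 14 (in Nim).

14


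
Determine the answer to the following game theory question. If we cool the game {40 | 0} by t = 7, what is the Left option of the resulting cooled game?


Original game: {40 | 0} (a switch {a | b} with a > b).
Cooling by t (for t below the temperature (a - b)/2 = 20) taxes each move by t: {a | b} cooled by t is {a - t | b + t}.
Cooling amount: t = 7
Cooled Left option: 40 - 7 = 33
Cooled Right option: 0 + 7 = 7
Cooled game: {33 | 7}
Left option = 33

33


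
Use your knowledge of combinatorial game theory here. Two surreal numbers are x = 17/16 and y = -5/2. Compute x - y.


x = 17/16, y = -5/2
Converting to common denominator: 16
x = 17/16, y = -40/16
x - y = 17/16 - -5/2 = 57/16

57/16


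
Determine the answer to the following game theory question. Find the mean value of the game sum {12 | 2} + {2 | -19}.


G1 = {12 | 2}, G2 = {2 | -19}
Each is a switch {a | b} with numbers a > b; its mean value is (a + b)/2, and mean value is additive over game sums: m(G1 + G2) = m(G1) + m(G2).
Mean of G1 = (12 + (2))/2 = 14/2 = 7
Mean of G2 = (2 + (-19))/2 = -17/2 = -17/2
Mean of G1 + G2 = 7 + -17/2 = -3/2

-3/2


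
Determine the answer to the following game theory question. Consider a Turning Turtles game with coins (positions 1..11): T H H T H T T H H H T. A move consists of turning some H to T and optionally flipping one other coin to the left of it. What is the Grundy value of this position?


Coins: T H H T H T T H H H T
Key fact: a single head at position k behaves exactly like a Nim heap of size k (turning it to T and optionally flipping a coin at j < k corresponds to moving the heap from k to j, or to 0), and heads combine as a disjunctive sum (two heads at the same place would cancel, matching j XOR j = 0). So the Nim-value is the XOR of the 1-indexed positions of the heads.
Face-up positions (1-indexed): [2, 3, 5, 8, 9, 10]
XOR 0 with 2: 0 XOR 2 = 2
XOR 2 with 3: 2 XOR 3 = 1
XOR 1 with 5: 1 XOR 5 = 4
XOR 4 with 8: 4 XOR 8 = 12
XOR 12 with 9: 12 XOR 9 = 5
XOR 5 with 10: 5 XOR 10 = 15
Nim-value = 15

15


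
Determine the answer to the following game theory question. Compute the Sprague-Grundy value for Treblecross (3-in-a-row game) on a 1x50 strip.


Treblecross: place X on empty cells; 3-in-a-row wins.
Playing within two cells of an existing X lets the opponent win at once, so sensible play treats the cells i-2..i+2 around each X as dead. The player left with no safe cell loses, so this is a normal-play take-away game on strips of safe cells.
Placing X at cell i (0-indexed) of a strip of k safe cells leaves independent strips of sizes max(0, i-2) and max(0, k-i-3). Hence G(k) = mex{ G(max(0,i-2)) XOR G(max(0,k-i-3)) : 0 <= i < k }, with G(0) = 0.
G(1): splits (0,0):0^0=0 -> mex({0}) = 1
G(2): splits (0,0):0^0=0 -> mex({0}) = 1
G(3): splits (0,0):0^0=0 -> mex({0}) = 1
G(4): splits (0,1):0^1=1 (0,0):0^0=0 -> mex({0, 1}) = 2
G(5): splits (0,2):0^1=1 (0,1):0^1=1 (0,0):0^0=0 -> mex({0, 1}) = 2
G(6) = mex({1}) = 0
G(7) = mex({0, 1, 2}) = 3
G(8) = mex({0, 1, 2}) = 3
G(9) = mex({0, 2}) = 1
G(10) = mex({0, 2, 3}) = 1
G(11) = mex({0, 3}) = 1
G(12) = mex({1, 3}) = 0
G(13) = mex({0, 1, 2, 3}) = 4
G(14) = mex({0, 1, 2}) = 3
G(15) = mex({0, 1, 2}) = 3
G(16) = mex({0, 1, 2, 4}) = 3
G(17) = mex({0, 1, 3, 4}) = 2
G(18) = mex({0, 1, 3, 4}) = 2
G(19) = mex({0, 1, 3, 5}) = 2
G(20) = mex({0, 1, 2, 3, 5}) = 4
G(21) = mex({0, 1, 2, 3, 5}) = 4
G(22) = mex({1, 2, 6}) = 0
G(23) = mex({0, 1, 2, 3, 4, 6}) = 5
G(24) = mex({0, 1, 2, 3, 4}) = 5
G(25) = mex({0, 1, 3, 4, 7}) = 2
G(26) = mex({0, 1, 3, 4, 5, 7}) = 2
G(27) = mex({0, 1, 3, 5}) = 2
G(28) = mex({0, 1, 2, 5}) = 3
G(29) = mex({0, 1, 2, 4, 5, 6}) = 3
G(30) = mex({1, 2, 4, 6}) = 0
G(31) = mex({0, 1, 2, 3, 4, 6}) = 5
G(32) = mex({1, 2, 3, 4, 7}) = 0
G(33) = mex({0, 3, 7}) = 1
G(34) = mex({0, 2, 3, 5, 7}) = 1
G(35) = mex({0, 2, 3, 5, 6}) = 1
G(36) = mex({0, 1, 2, 5, 6}) = 3
G(37) = mex({0, 1, 2, 4, 5, 6}) = 3
G(38) = mex({0, 1, 2, 4}) = 3
G(39) = mex({0, 1, 2, 3, 4, 7}) = 5
G(40) = mex({0, 1, 2, 3, 4, 5, 7}) = 6
G(41) = mex({0, 1, 2, 3, 5, 7}) = 4
G(42) = mex({0, 1, 2, 3, 5, 6, 7}) = 4
G(43) = mex({0, 2, 3, 5, 6}) = 1
G(44) = mex({1, 2, 3, 4, 5, 6}) = 0
G(45) = mex({0, 1, 2, 3, 4, 6, 7}) = 5
G(46) = mex({0, 1, 2, 3, 4, 7}) = 5
G(47) = mex({0, 1, 2, 3, 4, 5, 7}) = 6
G(48) = mex({0, 1, 2, 3, 4, 5, 7}) = 6
G(49) = mex({0, 1, 3, 4, 5, 7}) = 2
G(50) = mex({0, 1, 2, 3, 4, 5, 6}) = 7
Therefore G(50) = 7.

7


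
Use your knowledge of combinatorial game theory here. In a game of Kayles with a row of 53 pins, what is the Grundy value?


Kayles: a move removes 1 or 2 adjacent pins from a contiguous row.
Removing pins from a row of k leaves two independent rows (a, b) with a + b = k - 1 (one pin) or a + b = k - 2 (two pins); an end removal gives a = 0.
By Sprague-Grundy, G(k) = mex{ G(a) XOR G(b) } over all these splits. G(0) = 0.
G(1): splits (0,0):0^0=0 -> mex({0}) = 1
G(2): splits (0,1):0^1=1 (0,0):0^0=0 -> mex({0, 1}) = 2
G(3): splits (0,2):0^2=2 (1,1):1^1=0 (0,1):0^1=1 -> mex({0, 1, 2}) = 3
G(4): splits (0,3):0^3=3 (1,2):1^2=3 (0,2):0^2=2 (1,1):1^1=0 -> mex({0, 2, 3}) = 1
G(5): splits (0,4):0^1=1 (1,3):1^3=2 (2,2):2^2=0 (0,3):0^3=3 (1,2):1^2=3 -> mex({0, 1, 2, 3}) = 4
G(6) = mex({0, 1, 2, 4}) = 3
G(7) = mex({0, 1, 3, 4, 5}) = 2
G(8) = mex({0, 2, 3, 5, 6}) = 1
G(9) = mex({0, 1, 2, 3, 6, 7}) = 4
G(10) = mex({0, 1, 3, 4, 5, 7}) = 2
G(11) = mex({0, 1, 2, 3, 4, 5}) = 6
G(12) = mex({0, 1, 2, 3, 5, 6, 7}) = 4
G(13) = mex({0, 2, 3, 4, 6, 7}) = 1
G(14) = mex({0, 1, 4, 5, 6, 7}) = 2
G(15) = mex({0, 1, 2, 3, 4, 5, 6}) = 7
G(16) = mex({0, 2, 3, 5, 6, 7}) = 1
G(17) = mex({0, 1, 2, 3, 5, 6, 7}) = 4
G(18) = mex({0, 1, 2, 4, 5, 6}) = 3
G(19) = mex({0, 1, 3, 4, 5, 7}) = 2
G(20) = mex({0, 2, 3, 4, 5, 6, 7}) = 1
G(21) = mex({0, 1, 2, 3, 5, 6, 7}) = 4
G(22) = mex({0, 1, 2, 3, 4, 5, 7}) = 6
G(23) = mex({0, 1, 2, 3, 4, 5, 6}) = 7
G(24) = mex({0, 1, 2, 3, 5, 6, 7}) = 4
G(25) = mex({0, 2, 3, 4, 6, 7}) = 1
G(26) = mex({0, 1, 3, 4, 5, 6, 7}) = 2
G(27) = mex({0, 1, 2, 3, 4, 5, 6, 7}) = 8
G(28) = mex({0, 1, 2, 3, 4, 6, 7, 8}) = 5
G(29) = mex({0, 1, 2, 3, 5, 6, 7, 8, 9}) = 4
G(30) = mex({0, 1, 2, 3, 4, 5, 6, 9, 10}) = 7
G(31) = mex({0, 1, 3, 4, 5, 7, 10, 11}) = 2
G(32) = mex({0, 2, 3, 4, 5, 6, 7, 9, 11}) = 1
G(33) = mex({0, 1, 2, 3, 4, 5, 6, 7, 9, 12}) = 8
G(34) = mex({0, 1, 2, 3, 4, 5, 7, 8, 11, 12}) = 6
G(35) = mex({0, 1, 2, 3, 4, 5, 6, 8, 9, 10, 11}) = 7
G(36) = mex({0, 1, 2, 3, 5, 6, 7, 9, 10}) = 4
G(37) = mex({0, 2, 3, 4, 6, 7, 9, 10, 11, 12}) = 1
G(38) = mex({0, 1, 3, 4, 5, 6, 7, 9, 10, 11, 12}) = 2
G(39) = mex({0, 1, 2, 4, 5, 6, 7, 9, 10, 12, 14}) = 3
G(40) = mex({0, 2, 3, 4, 6, 7, 11, 12, 14}) = 1
G(41) = mex({0, 1, 2, 3, 5, 6, 7, 9, 10, 11, 12}) = 4
G(42) = mex({0, 1, 2, 3, 4, 5, 6, 9, 10}) = 7
G(43) = mex({0, 1, 3, 4, 5, 7, 9, 10, 12, 15}) = 2
G(44) = mex({0, 2, 3, 4, 5, 6, 7, 9, 10, 12, 15}) = 1
G(45) = mex({0, 1, 2, 3, 4, 5, 6, 7, 9, 10, 12, 14}) = 8
G(46) = mex({0, 1, 3, 4, 5, 7, 8, 11, 12, 14}) = 2
G(47) = mex({0, 1, 2, 3, 4, 5, 6, 8, 9, 10, 11, 12}) = 7
G(48) = mex({0, 1, 2, 3, 5, 6, 7, 9, 10}) = 4
G(49) = mex({0, 2, 3, 4, 6, 7, 9, 10, 11, 12, 15}) = 1
G(50) = mex({0, 1, 4, 5, 6, 7, 9, 11, 12, 14, 15}) = 2
G(51) = mex({0, 1, 2, 3, 4, 5, 6, 7, 9, 12, 14, 15}) = 8
G(52) = mex({0, 2, 3, 4, 5, 6, 7, 8, 11, 12, 15}) = 1
G(53) = mex({0, 1, 2, 3, 5, 6, 7, 8, 9, 10, 11, 12}) = 4
Therefore G(53) = 4.

4


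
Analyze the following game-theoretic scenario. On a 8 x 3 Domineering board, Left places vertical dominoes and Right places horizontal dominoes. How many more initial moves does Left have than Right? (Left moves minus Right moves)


Board is 8 x 3 (rows x cols).
Left (vertical) placements: (rows-1) * cols = 7 * 3 = 21
Right (horizontal) placements: rows * (cols-1) = 8 * 2 = 16
Advantage = Left - Right = 21 - 16 = 5

5


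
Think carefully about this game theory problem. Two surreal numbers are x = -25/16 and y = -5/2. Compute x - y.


x = -25/16, y = -5/2
Converting to common denominator: 16
x = -25/16, y = -40/16
x - y = -25/16 - -5/2 = 15/16

15/16


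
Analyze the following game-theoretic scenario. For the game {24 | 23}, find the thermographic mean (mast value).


Game = {24 | 23}, a switch {a | b} with numbers a > b.
Its thermograph has left wall a - t and right wall b + t, which meet at t = (a - b)/2, where both equal (a + b)/2. So the mast (mean value) is at (a + b)/2.
Mean = (24 + (23))/2 = 47/2 = 47/2

47/2


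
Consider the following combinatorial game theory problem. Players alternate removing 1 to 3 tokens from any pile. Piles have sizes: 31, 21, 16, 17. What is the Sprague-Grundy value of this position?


Subtraction set: {1, 2, 3}
For this subtraction set, G(n) = n mod 4 (period = max + 1 = 4).
Pile 1 (size 31): G(31) = 31 mod 4 = 3
Pile 2 (size 21): G(21) = 21 mod 4 = 1
Pile 3 (size 16): G(16) = 16 mod 4 = 0
Pile 4 (size 17): G(17) = 17 mod 4 = 1
Total Grundy value = XOR of all: 3 XOR 1 XOR 0 XOR 1 = 3

3


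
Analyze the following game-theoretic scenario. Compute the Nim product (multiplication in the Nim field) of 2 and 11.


Nim multiplication is bilinear over XOR: (u XOR v) * w = (u*w) XOR (v*w).
So we split each operand into its bit components and XOR the pairwise Nim products.
2 = 2 (as XOR of powers of 2).
11 = 1 + 2 + 8 (as XOR of powers of 2).
Using the standard Nim-product table on single bits:
  2*2 = 3,   2*4 = 8,   2*8 = 12,
  4*4 = 6,   4*8 = 11,  8*8 = 13,
and  1*x = x (identity), k*l = l*k (commutative).
Pairwise Nim products:
  2 * 1 = 2
  2 * 2 = 3
  2 * 8 = 12
XOR them: 2 XOR 3 XOR 12 = 13.
Result: 2 * 11 = 13 (in Nim).

13
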